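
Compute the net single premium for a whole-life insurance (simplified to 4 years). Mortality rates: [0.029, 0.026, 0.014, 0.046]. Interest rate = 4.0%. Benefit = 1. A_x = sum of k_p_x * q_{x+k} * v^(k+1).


v = 0.961538
Year 0: k_p_x=1.0, q=0.029, term=0.027885
Year 1: k_p_x=0.971, q=0.026, term=0.023341
Year 2: k_p_x=0.945754, q=0.014, term=0.011771
Year 3: k_p_x=0.932513, q=0.046, term=0.036667
A_x = 0.0997


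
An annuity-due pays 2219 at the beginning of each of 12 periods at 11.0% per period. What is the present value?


PV_due = PMT * (1-(1+i)^(-n))/i * (1+i)
PV_immediate = 14406.5383
PV_due = 14406.5383 * 1.11
= 15991.2575


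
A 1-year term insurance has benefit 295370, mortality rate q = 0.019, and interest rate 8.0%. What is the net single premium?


NSP = benefit * q * v
v = 1/(1+i) = 0.925926
NSP = 295370 * 0.019 * 0.925926
= 5196.3241


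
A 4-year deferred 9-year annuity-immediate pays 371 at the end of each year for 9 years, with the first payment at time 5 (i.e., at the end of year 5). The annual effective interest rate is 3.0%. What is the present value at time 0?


PV at time 4 of the 9-year annuity-immediate:
a_n = 371 * (1-(1+0.03)^(-9))/0.03 = 2888.6464
Discount back 4 years to time 0:
PV = 2888.6464 * (1+0.03)^(-4)
= 2888.6464 * 0.888487
= 2566.5249


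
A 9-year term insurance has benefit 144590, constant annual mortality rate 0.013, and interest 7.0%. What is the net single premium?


NSP = benefit * sum_{k=0}^{n-1} k_p_x * q * v^(k+1)
With constant q=0.013, v=0.934579
Sum = 0.080897
NSP = 144590 * 0.080897
= 11696.8844


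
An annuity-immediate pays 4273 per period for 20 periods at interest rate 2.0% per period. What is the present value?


PV = PMT * (1 - (1+i)^(-n)) / i
= 4273 * (1 - (1+0.02)^(-20)) / 0.02
= 4273 * (1 - 0.672971) / 0.02
= 4273 * 16.351433
= 69869.6747


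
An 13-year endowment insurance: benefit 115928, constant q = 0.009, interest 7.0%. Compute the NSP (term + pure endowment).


Term component = 8334.2594
Pure endowment = 13_p_x * v^13 * benefit = 0.889114 * 0.414964 * 115928 = 42771.7226
NSP = 51105.9821


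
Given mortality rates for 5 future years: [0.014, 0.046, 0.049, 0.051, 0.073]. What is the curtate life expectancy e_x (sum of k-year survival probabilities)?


e_x = sum_{k=1}^{n} k_p_x
k_p_x values:
  1_p_x = 0.986
  2_p_x = 0.940644
  3_p_x = 0.894552
  4_p_x = 0.84893
  5_p_x = 0.786958
e_x = 4.4571


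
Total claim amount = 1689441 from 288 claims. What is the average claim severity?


severity = total / number
= 1689441 / 288
= 5866.1146


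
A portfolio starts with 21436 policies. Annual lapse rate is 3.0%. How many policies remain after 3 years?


remaining = initial * (1 - lapse)^years
= 21436 * (1 - 0.03)^3
= 21436 * 0.912673
= 19564.0584


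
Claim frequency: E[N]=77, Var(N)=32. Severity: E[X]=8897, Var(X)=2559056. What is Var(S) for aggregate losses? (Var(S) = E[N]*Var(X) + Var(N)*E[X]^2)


Var(S) = E[N]*Var(X) + Var(N)*E[X]^2
= 77*2559056 + 32*8897^2
= 197047312 + 2533011488
= 2.7301e+09


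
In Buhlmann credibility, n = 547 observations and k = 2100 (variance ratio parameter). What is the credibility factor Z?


Z = n / (n + k)
= 547 / (547 + 2100)
= 547 / 2647
= 0.2066


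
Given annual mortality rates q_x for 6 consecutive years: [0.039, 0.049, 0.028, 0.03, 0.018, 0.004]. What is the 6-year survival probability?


p_k = 1 - q_k for each year
Survival = product of (1 - q_k)
= 0.961 * 0.951 * 0.972 * 0.97 * 0.982 * 0.996
= 0.8428


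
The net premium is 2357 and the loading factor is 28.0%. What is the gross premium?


Gross = net * (1 + loading)
= 2357 * (1 + 0.28)
= 2357 * 1.28
= 3016.96


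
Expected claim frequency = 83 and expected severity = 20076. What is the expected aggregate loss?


E[S] = E[N] * E[X]
= 83 * 20076
= 1.6663e+06


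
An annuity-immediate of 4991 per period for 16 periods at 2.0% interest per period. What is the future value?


FV = PMT * ((1+i)^n - 1) / i
= 4991 * ((1.02)^16 - 1) / 0.02
= 4991 * (1.372786 - 1) / 0.02
= 93028.6727


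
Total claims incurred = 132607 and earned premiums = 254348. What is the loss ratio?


Loss ratio = claims / premiums
= 132607 / 254348
= 0.5214


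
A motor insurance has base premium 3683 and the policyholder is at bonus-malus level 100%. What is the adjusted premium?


adjusted = base * BM_level / 100
= 3683 * 100 / 100
= 3683 * 1.0
= 3683.0


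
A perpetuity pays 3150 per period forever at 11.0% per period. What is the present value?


PV = PMT / i
= 3150 / 0.11
= 28636.3636


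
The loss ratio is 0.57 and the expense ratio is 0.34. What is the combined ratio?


Combined ratio = loss ratio + expense ratio
= 0.57 + 0.34
= 0.91


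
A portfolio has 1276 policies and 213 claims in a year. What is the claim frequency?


frequency = claims / policies
= 213 / 1276
= 0.1669


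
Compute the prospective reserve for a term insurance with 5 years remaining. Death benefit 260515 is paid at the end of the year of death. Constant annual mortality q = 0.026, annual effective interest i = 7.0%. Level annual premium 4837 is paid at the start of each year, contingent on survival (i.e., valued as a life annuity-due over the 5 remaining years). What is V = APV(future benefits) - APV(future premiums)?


v = 1/(1+i) = 0.934579
APV(future benefits) per unit = sum_{k=0}^{4} k_p_x * q * v^(k+1) = 0.101564
APV(future benefits) = 260515 * 0.101564 = 26458.9732
Life annuity-due factor ä_{x:5} = sum_{k=0}^{4} k_p_x * v^k = 4.179754
APV(future premiums) = 4837 * 4.179754 = 20217.4682
V = 26458.9732 - 20217.4682
= 6241.505


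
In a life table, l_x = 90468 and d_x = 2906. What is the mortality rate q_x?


q_x = d_x / l_x
= 2906 / 90468
= 0.0321


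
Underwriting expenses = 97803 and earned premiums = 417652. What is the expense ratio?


Expense ratio = expenses / premiums
= 97803 / 417652
= 0.2342


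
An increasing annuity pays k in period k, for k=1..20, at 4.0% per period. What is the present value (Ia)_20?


(Ia)_n = sum_{k=1}^{n} k * v^k, v = 1/(1+i)
v = 0.961538
Sum computed term by term:
(Ia)_20 = 125.155


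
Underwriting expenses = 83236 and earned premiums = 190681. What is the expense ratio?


Expense ratio = expenses / premiums
= 83236 / 190681
= 0.4365


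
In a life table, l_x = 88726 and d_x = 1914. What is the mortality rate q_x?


q_x = d_x / l_x
= 1914 / 88726
= 0.0216


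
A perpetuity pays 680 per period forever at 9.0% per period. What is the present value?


PV = PMT / i
= 680 / 0.09
= 7555.5556


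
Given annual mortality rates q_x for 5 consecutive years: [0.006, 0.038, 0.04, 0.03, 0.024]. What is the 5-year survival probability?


p_k = 1 - q_k for each year
Survival = product of (1 - q_k)
= 0.994 * 0.962 * 0.96 * 0.97 * 0.976
= 0.8691


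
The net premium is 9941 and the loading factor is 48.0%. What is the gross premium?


Gross = net * (1 + loading)
= 9941 * (1 + 0.48)
= 9941 * 1.48
= 14712.68


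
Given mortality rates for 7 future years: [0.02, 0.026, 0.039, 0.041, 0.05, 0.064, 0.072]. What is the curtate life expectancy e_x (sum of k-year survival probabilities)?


e_x = sum_{k=1}^{n} k_p_x
k_p_x values:
  1_p_x = 0.98
  2_p_x = 0.95452
  3_p_x = 0.917294
  4_p_x = 0.879685
  5_p_x = 0.8357
  6_p_x = 0.782216
  7_p_x = 0.725896
e_x = 6.0753


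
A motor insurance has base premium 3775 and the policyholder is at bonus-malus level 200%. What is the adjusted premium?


adjusted = base * BM_level / 100
= 3775 * 200 / 100
= 3775 * 2.0
= 7550.0


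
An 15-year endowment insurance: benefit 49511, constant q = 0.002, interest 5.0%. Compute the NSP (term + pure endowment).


Term component = 1015.3814
Pure endowment = 15_p_x * v^15 * benefit = 0.970416 * 0.481017 * 49511 = 23111.0848
NSP = 24126.4662


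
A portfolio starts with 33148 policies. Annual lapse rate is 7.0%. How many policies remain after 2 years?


remaining = initial * (1 - lapse)^years
= 33148 * (1 - 0.07)^2
= 33148 * 0.8649
= 28669.7052


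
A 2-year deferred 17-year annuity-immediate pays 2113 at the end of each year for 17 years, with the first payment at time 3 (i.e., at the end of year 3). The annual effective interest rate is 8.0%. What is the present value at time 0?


PV at time 2 of the 17-year annuity-immediate:
a_n = 2113 * (1-(1+0.08)^(-17))/0.08 = 19274.0213
Discount back 2 years to time 0:
PV = 19274.0213 * (1+0.08)^(-2)
= 19274.0213 * 0.857339
= 16524.3667


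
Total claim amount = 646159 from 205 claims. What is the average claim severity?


severity = total / number
= 646159 / 205
= 3151.9951


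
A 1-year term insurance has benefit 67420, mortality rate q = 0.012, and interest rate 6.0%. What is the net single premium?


NSP = benefit * q * v
v = 1/(1+i) = 0.943396
NSP = 67420 * 0.012 * 0.943396
= 763.2453


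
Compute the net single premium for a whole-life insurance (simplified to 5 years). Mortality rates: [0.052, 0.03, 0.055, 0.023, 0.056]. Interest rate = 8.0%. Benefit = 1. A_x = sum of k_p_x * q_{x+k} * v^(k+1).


v = 0.925926
Year 0: k_p_x=1.0, q=0.052, term=0.048148
Year 1: k_p_x=0.948, q=0.03, term=0.024383
Year 2: k_p_x=0.91956, q=0.055, term=0.040149
Year 3: k_p_x=0.868984, q=0.023, term=0.014691
Year 4: k_p_x=0.848998, q=0.056, term=0.032358
A_x = 0.1597


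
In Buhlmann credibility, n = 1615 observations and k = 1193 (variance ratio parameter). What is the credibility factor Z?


Z = n / (n + k)
= 1615 / (1615 + 1193)
= 1615 / 2808
= 0.5751


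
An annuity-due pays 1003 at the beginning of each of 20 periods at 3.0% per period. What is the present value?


PV_due = PMT * (1-(1+i)^(-n))/i * (1+i)
PV_immediate = 14922.1073
PV_due = 14922.1073 * 1.03
= 15369.7705


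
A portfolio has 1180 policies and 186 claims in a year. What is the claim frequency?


frequency = claims / policies
= 186 / 1180
= 0.1576


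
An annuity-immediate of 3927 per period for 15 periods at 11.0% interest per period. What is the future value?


FV = PMT * ((1+i)^n - 1) / i
= 3927 * ((1.11)^15 - 1) / 0.11
= 3927 * (4.784589 - 1) / 0.11
= 135109.8447


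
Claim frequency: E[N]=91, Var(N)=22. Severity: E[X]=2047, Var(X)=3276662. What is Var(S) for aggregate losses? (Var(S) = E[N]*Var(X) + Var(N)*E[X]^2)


Var(S) = E[N]*Var(X) + Var(N)*E[X]^2
= 91*3276662 + 22*2047^2
= 298176242 + 92184598
= 3.9036e+08


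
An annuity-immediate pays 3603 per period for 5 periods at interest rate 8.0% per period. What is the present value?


PV = PMT * (1 - (1+i)^(-n)) / i
= 3603 * (1 - (1+0.08)^(-5)) / 0.08
= 3603 * (1 - 0.680583) / 0.08
= 3603 * 3.99271
= 14385.7343


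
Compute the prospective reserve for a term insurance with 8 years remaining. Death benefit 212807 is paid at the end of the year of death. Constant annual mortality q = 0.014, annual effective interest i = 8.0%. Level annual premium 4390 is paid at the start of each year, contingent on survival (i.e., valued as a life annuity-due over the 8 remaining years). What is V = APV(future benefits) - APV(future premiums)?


v = 1/(1+i) = 0.925926
APV(future benefits) per unit = sum_{k=0}^{7} k_p_x * q * v^(k+1) = 0.077053
APV(future benefits) = 212807 * 0.077053 = 16397.4799
Life annuity-due factor ä_{x:8} = sum_{k=0}^{7} k_p_x * v^k = 5.944111
APV(future premiums) = 4390 * 5.944111 = 26094.6477
V = 16397.4799 - 26094.6477
= -9697.1678


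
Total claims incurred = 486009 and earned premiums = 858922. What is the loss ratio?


Loss ratio = claims / premiums
= 486009 / 858922
= 0.5658


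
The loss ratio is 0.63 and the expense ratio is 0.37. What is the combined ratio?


Combined ratio = loss ratio + expense ratio
= 0.63 + 0.37
= 1.0


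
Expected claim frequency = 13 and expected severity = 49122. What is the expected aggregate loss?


E[S] = E[N] * E[X]
= 13 * 49122
= 638586


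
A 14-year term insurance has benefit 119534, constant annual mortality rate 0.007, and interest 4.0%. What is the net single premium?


NSP = benefit * sum_{k=0}^{n-1} k_p_x * q * v^(k+1)
With constant q=0.007, v=0.961538
Sum = 0.070985
NSP = 119534 * 0.070985
= 8485.1152


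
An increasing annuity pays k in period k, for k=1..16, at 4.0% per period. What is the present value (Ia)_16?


(Ia)_n = sum_{k=1}^{n} k * v^k, v = 1/(1+i)
v = 0.961538
Sum computed term by term:
(Ia)_16 = 89.3964


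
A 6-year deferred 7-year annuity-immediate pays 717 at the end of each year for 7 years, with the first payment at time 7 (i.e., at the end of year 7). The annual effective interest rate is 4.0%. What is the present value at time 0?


PV at time 6 of the 7-year annuity-immediate:
a_n = 717 * (1-(1+0.04)^(-7))/0.04 = 4303.4732
Discount back 6 years to time 0:
PV = 4303.4732 * (1+0.04)^(-6)
= 4303.4732 * 0.790315
= 3401.0974


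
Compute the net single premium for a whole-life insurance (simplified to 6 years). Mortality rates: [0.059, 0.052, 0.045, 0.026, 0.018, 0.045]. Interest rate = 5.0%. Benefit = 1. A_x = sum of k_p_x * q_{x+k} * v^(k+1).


v = 0.952381
Year 0: k_p_x=1.0, q=0.059, term=0.05619
Year 1: k_p_x=0.941, q=0.052, term=0.044383
Year 2: k_p_x=0.892068, q=0.045, term=0.034677
Year 3: k_p_x=0.851925, q=0.026, term=0.018223
Year 4: k_p_x=0.829775, q=0.018, term=0.011703
Year 5: k_p_x=0.814839, q=0.045, term=0.027362
A_x = 0.1925


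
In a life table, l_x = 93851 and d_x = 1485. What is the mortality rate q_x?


q_x = d_x / l_x
= 1485 / 93851
= 0.0158


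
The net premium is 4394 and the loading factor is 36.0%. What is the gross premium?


Gross = net * (1 + loading)
= 4394 * (1 + 0.36)
= 4394 * 1.36
= 5975.84


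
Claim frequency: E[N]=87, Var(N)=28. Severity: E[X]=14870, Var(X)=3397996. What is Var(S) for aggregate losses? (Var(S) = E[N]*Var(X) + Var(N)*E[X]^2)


Var(S) = E[N]*Var(X) + Var(N)*E[X]^2
= 87*3397996 + 28*14870^2
= 295625652 + 6191273200
= 6.4869e+09


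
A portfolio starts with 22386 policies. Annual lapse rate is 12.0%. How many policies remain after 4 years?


remaining = initial * (1 - lapse)^years
= 22386 * (1 - 0.12)^4
= 22386 * 0.599695
= 13424.7803


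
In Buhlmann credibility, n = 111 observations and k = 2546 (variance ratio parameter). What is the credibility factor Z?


Z = n / (n + k)
= 111 / (111 + 2546)
= 111 / 2657
= 0.0418


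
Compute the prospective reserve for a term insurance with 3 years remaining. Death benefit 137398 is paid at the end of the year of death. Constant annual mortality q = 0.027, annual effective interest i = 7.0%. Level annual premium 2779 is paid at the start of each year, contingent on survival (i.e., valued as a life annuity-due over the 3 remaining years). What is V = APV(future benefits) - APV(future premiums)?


v = 1/(1+i) = 0.934579
APV(future benefits) per unit = sum_{k=0}^{2} k_p_x * q * v^(k+1) = 0.069046
APV(future benefits) = 137398 * 0.069046 = 9486.7413
Life annuity-due factor ä_{x:3} = sum_{k=0}^{2} k_p_x * v^k = 2.736256
APV(future premiums) = 2779 * 2.736256 = 7604.0542
V = 9486.7413 - 7604.0542
= 1882.687


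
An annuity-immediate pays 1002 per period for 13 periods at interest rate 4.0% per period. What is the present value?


PV = PMT * (1 - (1+i)^(-n)) / i
= 1002 * (1 - (1+0.04)^(-13)) / 0.04
= 1002 * (1 - 0.600574) / 0.04
= 1002 * 9.985648
= 10005.6191


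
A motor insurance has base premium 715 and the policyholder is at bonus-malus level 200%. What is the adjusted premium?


adjusted = base * BM_level / 100
= 715 * 200 / 100
= 715 * 2.0
= 1430.0


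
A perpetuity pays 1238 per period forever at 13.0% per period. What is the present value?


PV = PMT / i
= 1238 / 0.13
= 9523.0769


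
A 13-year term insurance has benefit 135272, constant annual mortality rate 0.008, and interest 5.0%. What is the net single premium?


NSP = benefit * sum_{k=0}^{n-1} k_p_x * q * v^(k+1)
With constant q=0.008, v=0.952381
Sum = 0.072036
NSP = 135272 * 0.072036
= 9744.4506


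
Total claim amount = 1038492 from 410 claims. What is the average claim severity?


severity = total / number
= 1038492 / 410
= 2532.9073


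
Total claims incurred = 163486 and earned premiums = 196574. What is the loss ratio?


Loss ratio = claims / premiums
= 163486 / 196574
= 0.8317


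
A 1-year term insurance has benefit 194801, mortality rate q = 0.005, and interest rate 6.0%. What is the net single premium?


NSP = benefit * q * v
v = 1/(1+i) = 0.943396
NSP = 194801 * 0.005 * 0.943396
= 918.8726


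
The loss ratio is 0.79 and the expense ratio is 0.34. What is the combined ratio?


Combined ratio = loss ratio + expense ratio
= 0.79 + 0.34
= 1.13


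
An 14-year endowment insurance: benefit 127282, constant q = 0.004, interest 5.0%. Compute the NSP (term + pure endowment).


Term component = 4926.2104
Pure endowment = 14_p_x * v^14 * benefit = 0.945433 * 0.505068 * 127282 = 60778.1591
NSP = 65704.3696


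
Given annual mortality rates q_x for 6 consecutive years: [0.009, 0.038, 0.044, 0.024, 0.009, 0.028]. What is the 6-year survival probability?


p_k = 1 - q_k for each year
Survival = product of (1 - q_k)
= 0.991 * 0.962 * 0.956 * 0.976 * 0.991 * 0.972
= 0.8568


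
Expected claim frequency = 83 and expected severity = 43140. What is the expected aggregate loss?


E[S] = E[N] * E[X]
= 83 * 43140
= 3.5806e+06


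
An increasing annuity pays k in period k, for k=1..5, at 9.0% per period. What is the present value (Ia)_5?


(Ia)_n = sum_{k=1}^{n} k * v^k, v = 1/(1+i)
v = 0.917431
Sum computed term by term:
(Ia)_5 = 11.0007


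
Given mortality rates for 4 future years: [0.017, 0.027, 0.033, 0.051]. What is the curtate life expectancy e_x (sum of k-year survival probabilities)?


e_x = sum_{k=1}^{n} k_p_x
k_p_x values:
  1_p_x = 0.983
  2_p_x = 0.956459
  3_p_x = 0.924896
  4_p_x = 0.877726
e_x = 3.7421


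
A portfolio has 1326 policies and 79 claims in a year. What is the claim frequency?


frequency = claims / policies
= 79 / 1326
= 0.0596


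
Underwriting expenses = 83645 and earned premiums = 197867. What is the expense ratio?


Expense ratio = expenses / premiums
= 83645 / 197867
= 0.4227


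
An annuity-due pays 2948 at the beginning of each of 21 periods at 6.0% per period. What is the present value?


PV_due = PMT * (1-(1+i)^(-n))/i * (1+i)
PV_immediate = 34680.4979
PV_due = 34680.4979 * 1.06
= 36761.3278


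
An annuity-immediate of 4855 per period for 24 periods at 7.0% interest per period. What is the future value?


FV = PMT * ((1+i)^n - 1) / i
= 4855 * ((1.07)^24 - 1) / 0.07
= 4855 * (5.072367 - 1) / 0.07
= 282447.7366


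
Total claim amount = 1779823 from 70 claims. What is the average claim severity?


severity = total / number
= 1779823 / 70
= 25426.0429


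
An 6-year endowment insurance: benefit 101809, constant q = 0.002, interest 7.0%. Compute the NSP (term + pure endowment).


Term component = 966.0939
Pure endowment = 6_p_x * v^6 * benefit = 0.98806 * 0.666342 * 101809 = 67029.6194
NSP = 67995.7133


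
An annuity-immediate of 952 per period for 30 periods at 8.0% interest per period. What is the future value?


FV = PMT * ((1+i)^n - 1) / i
= 952 * ((1.08)^30 - 1) / 0.08
= 952 * (10.062657 - 1) / 0.08
= 107845.617


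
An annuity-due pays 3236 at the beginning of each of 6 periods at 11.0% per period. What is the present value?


PV_due = PMT * (1-(1+i)^(-n))/i * (1+i)
PV_immediate = 13690.0205
PV_due = 13690.0205 * 1.11
= 15195.9227


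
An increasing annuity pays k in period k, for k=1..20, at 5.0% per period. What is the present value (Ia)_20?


(Ia)_n = sum_{k=1}^{n} k * v^k, v = 1/(1+i)
v = 0.952381
Sum computed term by term:
(Ia)_20 = 110.9506


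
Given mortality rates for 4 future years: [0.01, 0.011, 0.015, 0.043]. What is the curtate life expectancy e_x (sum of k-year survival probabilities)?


e_x = sum_{k=1}^{n} k_p_x
k_p_x values:
  1_p_x = 0.99
  2_p_x = 0.97911
  3_p_x = 0.964423
  4_p_x = 0.922953
e_x = 3.8565


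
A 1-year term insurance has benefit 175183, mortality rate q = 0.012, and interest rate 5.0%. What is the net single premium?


NSP = benefit * q * v
v = 1/(1+i) = 0.952381
NSP = 175183 * 0.012 * 0.952381
= 2002.0914


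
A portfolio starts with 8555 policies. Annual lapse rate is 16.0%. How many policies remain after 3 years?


remaining = initial * (1 - lapse)^years
= 8555 * (1 - 0.16)^3
= 8555 * 0.592704
= 5070.5827


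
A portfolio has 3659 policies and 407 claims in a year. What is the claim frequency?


frequency = claims / policies
= 407 / 3659
= 0.1112


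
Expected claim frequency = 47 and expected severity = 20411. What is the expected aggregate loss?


E[S] = E[N] * E[X]
= 47 * 20411
= 959317


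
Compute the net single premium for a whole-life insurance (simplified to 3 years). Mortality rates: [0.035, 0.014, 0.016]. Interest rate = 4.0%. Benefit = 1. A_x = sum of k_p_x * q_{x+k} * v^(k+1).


v = 0.961538
Year 0: k_p_x=1.0, q=0.035, term=0.033654
Year 1: k_p_x=0.965, q=0.014, term=0.012491
Year 2: k_p_x=0.95149, q=0.016, term=0.013534
A_x = 0.0597


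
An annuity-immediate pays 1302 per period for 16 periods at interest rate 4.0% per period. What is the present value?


PV = PMT * (1 - (1+i)^(-n)) / i
= 1302 * (1 - (1+0.04)^(-16)) / 0.04
= 1302 * (1 - 0.533908) / 0.04
= 1302 * 11.652296
= 15171.2889


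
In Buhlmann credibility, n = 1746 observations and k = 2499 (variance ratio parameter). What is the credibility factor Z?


Z = n / (n + k)
= 1746 / (1746 + 2499)
= 1746 / 4245
= 0.4113


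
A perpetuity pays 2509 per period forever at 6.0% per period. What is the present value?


PV = PMT / i
= 2509 / 0.06
= 41816.6667


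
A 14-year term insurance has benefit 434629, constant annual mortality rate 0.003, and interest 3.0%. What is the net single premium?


NSP = benefit * sum_{k=0}^{n-1} k_p_x * q * v^(k+1)
With constant q=0.003, v=0.970874
Sum = 0.033283
NSP = 434629 * 0.033283
= 14465.8017


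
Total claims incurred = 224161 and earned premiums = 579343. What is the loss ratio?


Loss ratio = claims / premiums
= 224161 / 579343
= 0.3869


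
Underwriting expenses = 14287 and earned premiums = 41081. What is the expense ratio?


Expense ratio = expenses / premiums
= 14287 / 41081
= 0.3478


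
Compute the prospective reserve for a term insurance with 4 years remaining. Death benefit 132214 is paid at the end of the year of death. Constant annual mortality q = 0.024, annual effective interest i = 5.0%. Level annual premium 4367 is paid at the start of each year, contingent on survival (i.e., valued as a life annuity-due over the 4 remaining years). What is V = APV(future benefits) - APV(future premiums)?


v = 1/(1+i) = 0.952381
APV(future benefits) per unit = sum_{k=0}^{3} k_p_x * q * v^(k+1) = 0.082209
APV(future benefits) = 132214 * 0.082209 = 10869.231
Life annuity-due factor ä_{x:4} = sum_{k=0}^{3} k_p_x * v^k = 3.59666
APV(future premiums) = 4367 * 3.59666 = 15706.6159
V = 10869.231 - 15706.6159
= -4837.3849


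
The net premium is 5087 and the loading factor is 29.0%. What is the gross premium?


Gross = net * (1 + loading)
= 5087 * (1 + 0.29)
= 5087 * 1.29
= 6562.23


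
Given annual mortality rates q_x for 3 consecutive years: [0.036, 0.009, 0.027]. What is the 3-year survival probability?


p_k = 1 - q_k for each year
Survival = product of (1 - q_k)
= 0.964 * 0.991 * 0.973
= 0.9295


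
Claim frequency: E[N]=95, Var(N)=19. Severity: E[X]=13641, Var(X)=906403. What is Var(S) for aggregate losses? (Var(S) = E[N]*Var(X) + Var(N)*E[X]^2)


Var(S) = E[N]*Var(X) + Var(N)*E[X]^2
= 95*906403 + 19*13641^2
= 86108285 + 3535460739
= 3.6216e+09


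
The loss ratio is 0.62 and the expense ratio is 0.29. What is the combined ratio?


Combined ratio = loss ratio + expense ratio
= 0.62 + 0.29
= 0.91


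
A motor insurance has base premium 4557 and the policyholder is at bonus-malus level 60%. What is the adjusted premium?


adjusted = base * BM_level / 100
= 4557 * 60 / 100
= 4557 * 0.6
= 2734.2


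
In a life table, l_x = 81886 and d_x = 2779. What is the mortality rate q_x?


q_x = d_x / l_x
= 2779 / 81886
= 0.0339


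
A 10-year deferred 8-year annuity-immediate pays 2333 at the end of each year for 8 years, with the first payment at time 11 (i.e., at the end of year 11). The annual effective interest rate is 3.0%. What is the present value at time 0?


PV at time 10 of the 8-year annuity-immediate:
a_n = 2333 * (1-(1+0.03)^(-8))/0.03 = 16376.9419
Discount back 10 years to time 0:
PV = 16376.9419 * (1+0.03)^(-10)
= 16376.9419 * 0.744094
= 12185.9828


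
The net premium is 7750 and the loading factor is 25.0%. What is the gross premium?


Gross = net * (1 + loading)
= 7750 * (1 + 0.25)
= 7750 * 1.25
= 9687.5


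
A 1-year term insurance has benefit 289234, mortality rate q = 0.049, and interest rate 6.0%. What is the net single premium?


NSP = benefit * q * v
v = 1/(1+i) = 0.943396
NSP = 289234 * 0.049 * 0.943396
= 13370.2509


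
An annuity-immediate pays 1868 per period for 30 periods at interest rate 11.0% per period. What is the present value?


PV = PMT * (1 - (1+i)^(-n)) / i
= 1868 * (1 - (1+0.11)^(-30)) / 0.11
= 1868 * (1 - 0.043683) / 0.11
= 1868 * 8.693793
= 16240.0045


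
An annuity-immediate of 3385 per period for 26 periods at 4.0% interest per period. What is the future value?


FV = PMT * ((1+i)^n - 1) / i
= 3385 * ((1.04)^26 - 1) / 0.04
= 3385 * (2.77247 - 1) / 0.04
= 149995.2555


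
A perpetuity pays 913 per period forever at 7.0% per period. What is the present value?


PV = PMT / i
= 913 / 0.07
= 13042.8571


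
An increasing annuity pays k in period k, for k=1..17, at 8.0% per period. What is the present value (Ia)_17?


(Ia)_n = sum_{k=1}^{n} k * v^k, v = 1/(1+i)
v = 0.925926
Sum computed term by term:
(Ia)_17 = 65.71


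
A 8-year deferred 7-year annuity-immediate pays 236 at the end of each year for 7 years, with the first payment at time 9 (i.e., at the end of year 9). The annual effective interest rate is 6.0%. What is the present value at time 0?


PV at time 8 of the 7-year annuity-immediate:
a_n = 236 * (1-(1+0.06)^(-7))/0.06 = 1317.442
Discount back 8 years to time 0:
PV = 1317.442 * (1+0.06)^(-8)
= 1317.442 * 0.627412
= 826.5794


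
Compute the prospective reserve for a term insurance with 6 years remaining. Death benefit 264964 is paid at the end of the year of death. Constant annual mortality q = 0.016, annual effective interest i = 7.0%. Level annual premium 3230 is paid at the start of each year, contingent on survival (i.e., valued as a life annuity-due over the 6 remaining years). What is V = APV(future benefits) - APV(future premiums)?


v = 1/(1+i) = 0.934579
APV(future benefits) per unit = sum_{k=0}^{5} k_p_x * q * v^(k+1) = 0.073511
APV(future benefits) = 264964 * 0.073511 = 19477.7778
Life annuity-due factor ä_{x:6} = sum_{k=0}^{5} k_p_x * v^k = 4.91605
APV(future premiums) = 3230 * 4.91605 = 15878.8429
V = 19477.7778 - 15878.8429
= 3598.9349


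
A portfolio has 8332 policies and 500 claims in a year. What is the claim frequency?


frequency = claims / policies
= 500 / 8332
= 0.06


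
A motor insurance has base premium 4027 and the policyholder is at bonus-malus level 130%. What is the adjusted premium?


adjusted = base * BM_level / 100
= 4027 * 130 / 100
= 4027 * 1.3
= 5235.1


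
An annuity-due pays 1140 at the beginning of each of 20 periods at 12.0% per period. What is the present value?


PV_due = PMT * (1-(1+i)^(-n))/i * (1+i)
PV_immediate = 8515.1657
PV_due = 8515.1657 * 1.12
= 9536.9856


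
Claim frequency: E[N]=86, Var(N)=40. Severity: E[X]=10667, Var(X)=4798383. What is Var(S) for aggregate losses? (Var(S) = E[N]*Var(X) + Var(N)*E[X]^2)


Var(S) = E[N]*Var(X) + Var(N)*E[X]^2
= 86*4798383 + 40*10667^2
= 412660938 + 4551395560
= 4.9641e+09


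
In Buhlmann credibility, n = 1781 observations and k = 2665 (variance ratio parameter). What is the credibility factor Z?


Z = n / (n + k)
= 1781 / (1781 + 2665)
= 1781 / 4446
= 0.4006


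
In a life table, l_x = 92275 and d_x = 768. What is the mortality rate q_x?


q_x = d_x / l_x
= 768 / 92275
= 0.0083


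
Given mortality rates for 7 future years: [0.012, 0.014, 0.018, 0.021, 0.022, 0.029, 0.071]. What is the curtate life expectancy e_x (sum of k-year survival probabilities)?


e_x = sum_{k=1}^{n} k_p_x
k_p_x values:
  1_p_x = 0.988
  2_p_x = 0.974168
  3_p_x = 0.956633
  4_p_x = 0.936544
  5_p_x = 0.91594
  6_p_x = 0.889377
  7_p_x = 0.826232
e_x = 6.4869


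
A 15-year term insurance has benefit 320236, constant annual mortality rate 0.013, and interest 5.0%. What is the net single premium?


NSP = benefit * sum_{k=0}^{n-1} k_p_x * q * v^(k+1)
With constant q=0.013, v=0.952381
Sum = 0.124781
NSP = 320236 * 0.124781
= 39959.3867


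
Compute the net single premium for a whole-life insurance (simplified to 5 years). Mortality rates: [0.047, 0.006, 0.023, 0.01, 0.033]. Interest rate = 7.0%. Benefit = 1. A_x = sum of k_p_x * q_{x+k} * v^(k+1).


v = 0.934579
Year 0: k_p_x=1.0, q=0.047, term=0.043925
Year 1: k_p_x=0.953, q=0.006, term=0.004994
Year 2: k_p_x=0.947282, q=0.023, term=0.017785
Year 3: k_p_x=0.925495, q=0.01, term=0.007061
Year 4: k_p_x=0.91624, q=0.033, term=0.021558
A_x = 0.0953


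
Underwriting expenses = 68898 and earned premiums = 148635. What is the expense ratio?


Expense ratio = expenses / premiums
= 68898 / 148635
= 0.4635


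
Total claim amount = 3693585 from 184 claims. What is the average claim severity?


severity = total / number
= 3693585 / 184
= 20073.8315


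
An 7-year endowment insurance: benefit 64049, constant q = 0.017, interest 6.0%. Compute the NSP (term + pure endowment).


Term component = 5799.9573
Pure endowment = 7_p_x * v^7 * benefit = 0.8869 * 0.665057 * 64049 = 37778.6054
NSP = 43578.5626


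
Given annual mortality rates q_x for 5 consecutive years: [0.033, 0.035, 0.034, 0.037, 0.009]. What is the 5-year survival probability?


p_k = 1 - q_k for each year
Survival = product of (1 - q_k)
= 0.967 * 0.965 * 0.966 * 0.963 * 0.991
= 0.8603


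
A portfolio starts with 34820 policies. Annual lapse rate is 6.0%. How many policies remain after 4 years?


remaining = initial * (1 - lapse)^years
= 34820 * (1 - 0.06)^4
= 34820 * 0.780749
= 27185.6788


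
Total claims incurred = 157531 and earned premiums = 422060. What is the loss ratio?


Loss ratio = claims / premiums
= 157531 / 422060
= 0.3732


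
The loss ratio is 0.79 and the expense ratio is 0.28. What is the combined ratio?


Combined ratio = loss ratio + expense ratio
= 0.79 + 0.28
= 1.07


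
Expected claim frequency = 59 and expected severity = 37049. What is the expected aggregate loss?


E[S] = E[N] * E[X]
= 59 * 37049
= 2.1859e+06


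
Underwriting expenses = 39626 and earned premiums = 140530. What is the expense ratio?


Expense ratio = expenses / premiums
= 39626 / 140530
= 0.282


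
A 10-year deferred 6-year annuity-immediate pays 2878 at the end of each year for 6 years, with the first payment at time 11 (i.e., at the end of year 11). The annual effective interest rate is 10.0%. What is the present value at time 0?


PV at time 10 of the 6-year annuity-immediate:
a_n = 2878 * (1-(1+0.1)^(-6))/0.1 = 12534.4403
Discount back 10 years to time 0:
PV = 12534.4403 * (1+0.1)^(-10)
= 12534.4403 * 0.385543
= 4832.5693


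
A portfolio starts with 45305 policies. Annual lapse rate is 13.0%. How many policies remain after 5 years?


remaining = initial * (1 - lapse)^years
= 45305 * (1 - 0.13)^5
= 45305 * 0.498421
= 22580.9598


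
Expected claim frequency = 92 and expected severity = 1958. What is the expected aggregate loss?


E[S] = E[N] * E[X]
= 92 * 1958
= 180136


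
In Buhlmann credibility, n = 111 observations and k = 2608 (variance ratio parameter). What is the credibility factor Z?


Z = n / (n + k)
= 111 / (111 + 2608)
= 111 / 2719
= 0.0408


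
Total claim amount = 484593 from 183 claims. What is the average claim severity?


severity = total / number
= 484593 / 183
= 2648.0492


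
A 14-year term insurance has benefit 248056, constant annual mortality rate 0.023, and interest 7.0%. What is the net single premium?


NSP = benefit * sum_{k=0}^{n-1} k_p_x * q * v^(k+1)
With constant q=0.023, v=0.934579
Sum = 0.178066
NSP = 248056 * 0.178066
= 44170.2495


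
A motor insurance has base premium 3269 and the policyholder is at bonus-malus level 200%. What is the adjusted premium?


adjusted = base * BM_level / 100
= 3269 * 200 / 100
= 3269 * 2.0
= 6538.0


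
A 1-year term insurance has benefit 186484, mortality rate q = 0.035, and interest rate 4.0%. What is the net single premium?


NSP = benefit * q * v
v = 1/(1+i) = 0.961538
NSP = 186484 * 0.035 * 0.961538
= 6275.9038


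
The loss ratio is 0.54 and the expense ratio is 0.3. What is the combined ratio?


Combined ratio = loss ratio + expense ratio
= 0.54 + 0.3
= 0.84


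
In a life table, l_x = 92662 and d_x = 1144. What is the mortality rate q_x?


q_x = d_x / l_x
= 1144 / 92662
= 0.0123


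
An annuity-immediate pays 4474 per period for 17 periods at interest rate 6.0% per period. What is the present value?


PV = PMT * (1 - (1+i)^(-n)) / i
= 4474 * (1 - (1+0.06)^(-17)) / 0.06
= 4474 * (1 - 0.371364) / 0.06
= 4474 * 10.47726
= 46875.2599


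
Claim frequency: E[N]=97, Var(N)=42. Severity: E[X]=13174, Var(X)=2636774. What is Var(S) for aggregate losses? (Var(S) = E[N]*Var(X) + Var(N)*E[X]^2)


Var(S) = E[N]*Var(X) + Var(N)*E[X]^2
= 97*2636774 + 42*13174^2
= 255767078 + 7289279592
= 7.5450e+09


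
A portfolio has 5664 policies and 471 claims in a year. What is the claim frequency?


frequency = claims / policies
= 471 / 5664
= 0.0832


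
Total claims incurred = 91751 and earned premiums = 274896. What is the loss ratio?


Loss ratio = claims / premiums
= 91751 / 274896
= 0.3338


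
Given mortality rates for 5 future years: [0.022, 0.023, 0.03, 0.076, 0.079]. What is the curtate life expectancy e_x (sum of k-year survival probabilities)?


e_x = sum_{k=1}^{n} k_p_x
k_p_x values:
  1_p_x = 0.978
  2_p_x = 0.955506
  3_p_x = 0.926841
  4_p_x = 0.856401
  5_p_x = 0.788745
e_x = 4.5055


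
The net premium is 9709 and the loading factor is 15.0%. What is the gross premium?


Gross = net * (1 + loading)
= 9709 * (1 + 0.15)
= 9709 * 1.15
= 11165.35


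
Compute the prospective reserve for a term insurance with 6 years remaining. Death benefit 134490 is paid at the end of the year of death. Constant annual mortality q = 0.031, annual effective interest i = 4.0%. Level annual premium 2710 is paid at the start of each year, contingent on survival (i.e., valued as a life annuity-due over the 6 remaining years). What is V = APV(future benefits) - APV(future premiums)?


v = 1/(1+i) = 0.961538
APV(future benefits) per unit = sum_{k=0}^{5} k_p_x * q * v^(k+1) = 0.150962
APV(future benefits) = 134490 * 0.150962 = 20302.8786
Life annuity-due factor ä_{x:6} = sum_{k=0}^{5} k_p_x * v^k = 5.064531
APV(future premiums) = 2710 * 5.064531 = 13724.8802
V = 20302.8786 - 13724.8802
= 6577.9985


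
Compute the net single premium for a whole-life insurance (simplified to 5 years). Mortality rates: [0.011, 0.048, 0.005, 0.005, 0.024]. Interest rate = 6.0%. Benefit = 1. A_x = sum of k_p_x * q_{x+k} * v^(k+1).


v = 0.943396
Year 0: k_p_x=1.0, q=0.011, term=0.010377
Year 1: k_p_x=0.989, q=0.048, term=0.04225
Year 2: k_p_x=0.941528, q=0.005, term=0.003953
Year 3: k_p_x=0.93682, q=0.005, term=0.00371
Year 4: k_p_x=0.932136, q=0.024, term=0.016717
A_x = 0.077


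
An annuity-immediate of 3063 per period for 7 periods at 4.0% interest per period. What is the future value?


FV = PMT * ((1+i)^n - 1) / i
= 3063 * ((1.04)^7 - 1) / 0.04
= 3063 * (1.315932 - 1) / 0.04
= 24192.476


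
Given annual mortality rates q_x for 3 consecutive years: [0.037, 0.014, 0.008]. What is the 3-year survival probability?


p_k = 1 - q_k for each year
Survival = product of (1 - q_k)
= 0.963 * 0.986 * 0.992
= 0.9419


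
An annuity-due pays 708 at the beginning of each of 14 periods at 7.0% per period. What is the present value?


PV_due = PMT * (1-(1+i)^(-n))/i * (1+i)
PV_immediate = 6191.7913
PV_due = 6191.7913 * 1.07
= 6625.2167


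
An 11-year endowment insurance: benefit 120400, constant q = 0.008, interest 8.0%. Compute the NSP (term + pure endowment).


Term component = 6648.103
Pure endowment = 11_p_x * v^11 * benefit = 0.915437 * 0.428883 * 120400 = 47270.8673
NSP = 53918.9702


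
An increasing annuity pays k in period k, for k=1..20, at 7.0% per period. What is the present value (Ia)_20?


(Ia)_n = sum_{k=1}^{n} k * v^k, v = 1/(1+i)
v = 0.934579
Sum computed term by term:
(Ia)_20 = 88.1031


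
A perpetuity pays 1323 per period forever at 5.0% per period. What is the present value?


PV = PMT / i
= 1323 / 0.05
= 26460.0


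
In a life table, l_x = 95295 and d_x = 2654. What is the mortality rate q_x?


q_x = d_x / l_x
= 2654 / 95295
= 0.0279


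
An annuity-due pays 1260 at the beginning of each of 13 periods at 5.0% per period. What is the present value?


PV_due = PMT * (1-(1+i)^(-n))/i * (1+i)
PV_immediate = 11835.902
PV_due = 11835.902 * 1.05
= 12427.6971


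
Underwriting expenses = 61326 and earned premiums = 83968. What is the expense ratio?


Expense ratio = expenses / premiums
= 61326 / 83968
= 0.7303


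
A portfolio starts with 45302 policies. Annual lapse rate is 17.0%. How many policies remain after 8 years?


remaining = initial * (1 - lapse)^years
= 45302 * (1 - 0.17)^8
= 45302 * 0.225229
= 10203.3343


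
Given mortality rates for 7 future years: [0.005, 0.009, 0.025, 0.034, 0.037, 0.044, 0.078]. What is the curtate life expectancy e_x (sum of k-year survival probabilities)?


e_x = sum_{k=1}^{n} k_p_x
k_p_x values:
  1_p_x = 0.995
  2_p_x = 0.986045
  3_p_x = 0.961394
  4_p_x = 0.928706
  5_p_x = 0.894344
  6_p_x = 0.854993
  7_p_x = 0.788304
e_x = 6.4088


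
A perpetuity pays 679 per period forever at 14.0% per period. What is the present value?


PV = PMT / i
= 679 / 0.14
= 4850.0


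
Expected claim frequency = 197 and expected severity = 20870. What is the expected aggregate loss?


E[S] = E[N] * E[X]
= 197 * 20870
= 4.1114e+06


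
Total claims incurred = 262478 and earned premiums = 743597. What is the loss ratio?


Loss ratio = claims / premiums
= 262478 / 743597
= 0.353


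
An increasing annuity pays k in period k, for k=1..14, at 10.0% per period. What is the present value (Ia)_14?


(Ia)_n = sum_{k=1}^{n} k * v^k, v = 1/(1+i)
v = 0.909091
Sum computed term by term:
(Ia)_14 = 44.1672


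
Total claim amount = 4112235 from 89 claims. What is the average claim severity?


severity = total / number
= 4112235 / 89
= 46204.8876


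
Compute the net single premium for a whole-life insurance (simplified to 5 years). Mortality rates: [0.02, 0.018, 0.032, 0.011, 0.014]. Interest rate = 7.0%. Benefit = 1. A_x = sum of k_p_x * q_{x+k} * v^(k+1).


v = 0.934579
Year 0: k_p_x=1.0, q=0.02, term=0.018692
Year 1: k_p_x=0.98, q=0.018, term=0.015407
Year 2: k_p_x=0.96236, q=0.032, term=0.025138
Year 3: k_p_x=0.931564, q=0.011, term=0.007818
Year 4: k_p_x=0.921317, q=0.014, term=0.009196
A_x = 0.0763


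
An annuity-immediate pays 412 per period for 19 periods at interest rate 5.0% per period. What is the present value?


PV = PMT * (1 - (1+i)^(-n)) / i
= 412 * (1 - (1+0.05)^(-19)) / 0.05
= 412 * (1 - 0.395734) / 0.05
= 412 * 12.085321
= 4979.1522


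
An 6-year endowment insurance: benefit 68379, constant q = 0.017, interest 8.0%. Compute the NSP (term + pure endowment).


Term component = 5170.3191
Pure endowment = 6_p_x * v^6 * benefit = 0.902238 * 0.63017 * 68379 = 38877.7676
NSP = 44048.0867
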